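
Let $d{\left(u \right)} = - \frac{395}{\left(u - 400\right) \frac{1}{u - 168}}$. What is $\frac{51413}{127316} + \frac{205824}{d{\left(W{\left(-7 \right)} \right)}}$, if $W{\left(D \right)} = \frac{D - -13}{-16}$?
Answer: $- \frac{27968753945369}{22580129180} \approx -1238.6$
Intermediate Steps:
$W{\left(D \right)} = - \frac{13}{16} - \frac{D}{16}$ ($W{\left(D \right)} = \left(D + 13\right) \left(- \frac{1}{16}\right) = \left(13 + D\right) \left(- \frac{1}{16}\right) = - \frac{13}{16} - \frac{D}{16}$)
$d{\left(u \right)} = - \frac{395 \left(-168 + u\right)}{-400 + u}$ ($d{\left(u \right)} = - \frac{395}{\left(-400 + u\right) \frac{1}{-168 + u}} = - \frac{395}{\frac{1}{-168 + u} \left(-400 + u\right)} = - 395 \frac{-168 + u}{-400 + u} = - \frac{395 \left(-168 + u\right)}{-400 + u}$)
$\frac{51413}{127316} + \frac{205824}{d{\left(W{\left(-7 \right)} \right)}} = \frac{51413}{127316} + \frac{205824}{395 \frac{1}{-400 - \frac{3}{8}} \left(168 - \left(- \frac{13}{16} - - \frac{7}{16}\right)\right)} = 51413 \cdot \frac{1}{127316} + \frac{205824}{395 \frac{1}{-400 + \left(- \frac{13}{16} + \frac{7}{16}\right)} \left(168 - \left(- \frac{13}{16} + \frac{7}{16}\right)\right)} = \frac{51413}{127316} + \frac{205824}{395 \frac{1}{-400 - \frac{3}{8}} \left(168 - - \frac{3}{8}\right)} = \frac{51413}{127316} + \frac{205824}{395 \frac{1}{- \frac{3203}{8}} \left(168 + \frac{3}{8}\right)} = \frac{51413}{127316} + \frac{205824}{395 \left(- \frac{8}{3203}\right) \frac{1347}{8}} = \frac{51413}{127316} + \frac{205824}{- \frac{532065}{3203}} = \frac{51413}{127316} + 205824 \left(- \frac{3203}{532065}\right) = \frac{51413}{127316} - \frac{219751424}{177355} = - \frac{27968753945369}{22580129180}$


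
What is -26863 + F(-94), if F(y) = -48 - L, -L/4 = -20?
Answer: -26991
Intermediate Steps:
L = 80 (L = -4*(-20) = 80)
F(y) = -128 (F(y) = -48 - 1*80 = -48 - 80 = -128)
-26863 + F(-94) = -26863 - 128 = -26991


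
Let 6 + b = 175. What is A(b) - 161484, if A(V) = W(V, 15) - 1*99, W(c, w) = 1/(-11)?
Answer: -1777414/11 ≈ -1.6158e+5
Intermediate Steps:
W(c, w) = -1/11
b = 169 (b = -6 + 175 = 169)
A(V) = -1090/11 (A(V) = -1/11 - 1*99 = -1/11 - 99 = -1090/11)
A(b) - 161484 = -1090/11 - 161484 = -1777414/11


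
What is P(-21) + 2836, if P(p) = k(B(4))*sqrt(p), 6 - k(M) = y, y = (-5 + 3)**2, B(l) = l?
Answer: 2836 + 2*I*sqrt(21) ≈ 2836.0 + 9.1651*I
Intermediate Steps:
y = 4 (y = (-2)**2 = 4)
k(M) = 2 (k(M) = 6 - 1*4 = 6 - 4 = 2)
P(p) = 2*sqrt(p)
P(-21) + 2836 = 2*sqrt(-21) + 2836 = 2*(I*sqrt(21)) + 2836 = 2*I*sqrt(21) + 2836 = 2836 + 2*I*sqrt(21)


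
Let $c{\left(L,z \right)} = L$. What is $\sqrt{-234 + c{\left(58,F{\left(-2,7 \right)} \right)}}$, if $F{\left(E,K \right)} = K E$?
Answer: $4 i \sqrt{11} \approx 13.266 i$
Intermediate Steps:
$F{\left(E,K \right)} = E K$
$\sqrt{-234 + c{\left(58,F{\left(-2,7 \right)} \right)}} = \sqrt{-234 + 58} = \sqrt{-176} = 4 i \sqrt{11}$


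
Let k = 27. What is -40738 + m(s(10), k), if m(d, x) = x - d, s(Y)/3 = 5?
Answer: -40726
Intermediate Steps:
s(Y) = 15 (s(Y) = 3*5 = 15)
-40738 + m(s(10), k) = -40738 + (27 - 1*15) = -40738 + (27 - 15) = -40738 + 12 = -40726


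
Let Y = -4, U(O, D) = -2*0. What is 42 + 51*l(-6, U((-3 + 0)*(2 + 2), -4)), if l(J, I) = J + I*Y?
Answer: -264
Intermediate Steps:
U(O, D) = 0
l(J, I) = J - 4*I (l(J, I) = J + I*(-4) = J - 4*I)
42 + 51*l(-6, U((-3 + 0)*(2 + 2), -4)) = 42 + 51*(-6 - 4*0) = 42 + 51*(-6 + 0) = 42 + 51*(-6) = 42 - 306 = -264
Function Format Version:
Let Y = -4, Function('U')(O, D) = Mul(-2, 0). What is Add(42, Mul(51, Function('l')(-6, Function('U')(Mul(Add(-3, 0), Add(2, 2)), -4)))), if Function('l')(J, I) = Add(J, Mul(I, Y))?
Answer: -264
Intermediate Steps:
Function('U')(O, D) = 0
Function('l')(J, I) = Add(J, Mul(-4, I)) (Function('l')(J, I) = Add(J, Mul(I, -4)) = Add(J, Mul(-4, I)))
Add(42, Mul(51, Function('l')(-6, Function('U')(Mul(Add(-3, 0), Add(2, 2)), -4)))) = Add(42, Mul(51, Add(-6, Mul(-4, 0)))) = Add(42, Mul(51, Add(-6, 0))) = Add(42, Mul(51, -6)) = Add(42, -306) = -264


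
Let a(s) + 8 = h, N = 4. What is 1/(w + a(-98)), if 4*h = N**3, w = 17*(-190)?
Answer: -1/3222 ≈ -0.00031037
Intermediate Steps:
w = -3230
h = 16 (h = (1/4)*4**3 = (1/4)*64 = 16)
a(s) = 8 (a(s) = -8 + 16 = 8)
1/(w + a(-98)) = 1/(-3230 + 8) = 1/(-3222) = -1/3222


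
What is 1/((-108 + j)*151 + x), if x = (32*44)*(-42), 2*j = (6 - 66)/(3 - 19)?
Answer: -8/601287 ≈ -1.3305e-5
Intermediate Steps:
j = 15/8 (j = ((6 - 66)/(3 - 19))/2 = (-60/(-16))/2 = (-60*(-1/16))/2 = (1/2)*(15/4) = 15/8 ≈ 1.8750)
x = -59136 (x = 1408*(-42) = -59136)
1/((-108 + j)*151 + x) = 1/((-108 + 15/8)*151 - 59136) = 1/(-849/8*151 - 59136) = 1/(-128199/8 - 59136) = 1/(-601287/8) = -8/601287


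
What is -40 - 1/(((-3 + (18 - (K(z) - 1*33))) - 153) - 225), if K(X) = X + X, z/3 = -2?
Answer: -12719/318 ≈ -39.997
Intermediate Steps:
z = -6 (z = 3*(-2) = -6)
K(X) = 2*X
-40 - 1/(((-3 + (18 - (K(z) - 1*33))) - 153) - 225) = -40 - 1/(((-3 + (18 - (2*(-6) - 1*33))) - 153) - 225) = -40 - 1/(((-3 + (18 - (-12 - 33))) - 153) - 225) = -40 - 1/(((-3 + (18 - 1*(-45))) - 153) - 225) = -40 - 1/(((-3 + (18 + 45)) - 153) - 225) = -40 - 1/(((-3 + 63) - 153) - 225) = -40 - 1/((60 - 153) - 225) = -40 - 1/(-93 - 225) = -40 - 1/(-318) = -40 - 1*(-1/318) = -40 + 1/318 = -12719/318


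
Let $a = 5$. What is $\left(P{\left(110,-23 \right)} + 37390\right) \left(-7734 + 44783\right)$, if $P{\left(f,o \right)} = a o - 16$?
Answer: $1380408691$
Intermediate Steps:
$P{\left(f,o \right)} = -16 + 5 o$ ($P{\left(f,o \right)} = 5 o - 16 = -16 + 5 o$)
$\left(P{\left(110,-23 \right)} + 37390\right) \left(-7734 + 44783\right) = \left(\left(-16 + 5 \left(-23\right)\right) + 37390\right) \left(-7734 + 44783\right) = \left(\left(-16 - 115\right) + 37390\right) 37049 = \left(-131 + 37390\right) 37049 = 37259 \cdot 37049 = 1380408691$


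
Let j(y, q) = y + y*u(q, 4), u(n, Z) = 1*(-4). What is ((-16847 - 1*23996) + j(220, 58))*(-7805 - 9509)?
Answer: 718582942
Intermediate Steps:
u(n, Z) = -4
j(y, q) = -3*y (j(y, q) = y + y*(-4) = y - 4*y = -3*y)
((-16847 - 1*23996) + j(220, 58))*(-7805 - 9509) = ((-16847 - 1*23996) - 3*220)*(-7805 - 9509) = ((-16847 - 23996) - 660)*(-17314) = (-40843 - 660)*(-17314) = -41503*(-17314) = 718582942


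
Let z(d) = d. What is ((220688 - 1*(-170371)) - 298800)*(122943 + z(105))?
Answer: 11352285432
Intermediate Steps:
((220688 - 1*(-170371)) - 298800)*(122943 + z(105)) = ((220688 - 1*(-170371)) - 298800)*(122943 + 105) = ((220688 + 170371) - 298800)*123048 = (391059 - 298800)*123048 = 92259*123048 = 11352285432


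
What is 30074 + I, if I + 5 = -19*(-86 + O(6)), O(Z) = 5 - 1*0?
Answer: 31608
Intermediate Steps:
O(Z) = 5 (O(Z) = 5 + 0 = 5)
I = 1534 (I = -5 - 19*(-86 + 5) = -5 - 19*(-81) = -5 + 1539 = 1534)
30074 + I = 30074 + 1534 = 31608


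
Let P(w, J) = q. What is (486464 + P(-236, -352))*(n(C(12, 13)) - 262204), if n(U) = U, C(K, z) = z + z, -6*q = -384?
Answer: -127556937984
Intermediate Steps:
q = 64 (q = -⅙*(-384) = 64)
P(w, J) = 64
C(K, z) = 2*z
(486464 + P(-236, -352))*(n(C(12, 13)) - 262204) = (486464 + 64)*(2*13 - 262204) = 486528*(26 - 262204) = 486528*(-262178) = -127556937984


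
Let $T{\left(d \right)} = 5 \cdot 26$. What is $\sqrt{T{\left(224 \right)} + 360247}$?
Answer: $\sqrt{360377} \approx 600.31$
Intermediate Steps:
$T{\left(d \right)} = 130$
$\sqrt{T{\left(224 \right)} + 360247} = \sqrt{130 + 360247} = \sqrt{360377}$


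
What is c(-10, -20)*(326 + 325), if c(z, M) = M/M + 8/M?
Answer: 1953/5 ≈ 390.60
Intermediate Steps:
c(z, M) = 1 + 8/M
c(-10, -20)*(326 + 325) = ((8 - 20)/(-20))*(326 + 325) = -1/20*(-12)*651 = (⅗)*651 = 1953/5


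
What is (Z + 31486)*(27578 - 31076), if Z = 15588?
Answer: -164664852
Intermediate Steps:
(Z + 31486)*(27578 - 31076) = (15588 + 31486)*(27578 - 31076) = 47074*(-3498) = -164664852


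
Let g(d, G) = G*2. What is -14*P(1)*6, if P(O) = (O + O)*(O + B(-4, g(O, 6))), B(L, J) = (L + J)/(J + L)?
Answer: -336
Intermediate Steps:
g(d, G) = 2*G
B(L, J) = 1 (B(L, J) = (J + L)/(J + L) = 1)
P(O) = 2*O*(1 + O) (P(O) = (O + O)*(O + 1) = (2*O)*(1 + O) = 2*O*(1 + O))
-14*P(1)*6 = -28*(1 + 1)*6 = -28*2*6 = -14*4*6 = -56*6 = -336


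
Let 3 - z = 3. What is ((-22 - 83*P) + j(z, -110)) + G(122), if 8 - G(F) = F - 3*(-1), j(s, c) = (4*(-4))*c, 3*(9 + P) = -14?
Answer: 8266/3 ≈ 2755.3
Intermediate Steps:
P = -41/3 (P = -9 + (⅓)*(-14) = -9 - 14/3 = -41/3 ≈ -13.667)
z = 0 (z = 3 - 1*3 = 3 - 3 = 0)
j(s, c) = -16*c
G(F) = 5 - F (G(F) = 8 - (F - 3*(-1)) = 8 - (F + 3) = 8 - (3 + F) = 8 + (-3 - F) = 5 - F)
((-22 - 83*P) + j(z, -110)) + G(122) = ((-22 - 83*(-41/3)) - 16*(-110)) + (5 - 1*122) = ((-22 + 3403/3) + 1760) + (5 - 122) = (3337/3 + 1760) - 117 = 8617/3 - 117 = 8266/3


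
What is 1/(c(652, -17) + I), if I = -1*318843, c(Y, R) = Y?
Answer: -1/318191 ≈ -3.1428e-6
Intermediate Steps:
I = -318843
1/(c(652, -17) + I) = 1/(652 - 318843) = 1/(-318191) = -1/318191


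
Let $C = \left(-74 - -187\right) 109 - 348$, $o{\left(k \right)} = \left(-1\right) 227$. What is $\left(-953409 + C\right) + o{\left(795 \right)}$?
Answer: $-941667$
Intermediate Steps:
$o{\left(k \right)} = -227$
$C = 11969$ ($C = \left(-74 + 187\right) 109 - 348 = 113 \cdot 109 - 348 = 12317 - 348 = 11969$)
$\left(-953409 + C\right) + o{\left(795 \right)} = \left(-953409 + 11969\right) - 227 = -941440 - 227 = -941667$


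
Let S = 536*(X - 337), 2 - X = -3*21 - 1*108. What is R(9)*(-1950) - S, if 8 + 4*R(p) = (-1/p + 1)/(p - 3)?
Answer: 825586/9 ≈ 91732.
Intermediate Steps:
R(p) = -2 + (1 - 1/p)/(4*(-3 + p)) (R(p) = -2 + ((-1/p + 1)/(p - 3))/4 = -2 + ((1 - 1/p)/(-3 + p))/4 = -2 + (1 - 1/p)/(4*(-3 + p)))
X = 173 (X = 2 - (-3*21 - 1*108) = 2 - (-63 - 108) = 2 - 1*(-171) = 2 + 171 = 173)
S = -87904 (S = 536*(173 - 337) = 536*(-164) = -87904)
R(9)*(-1950) - S = ((1/4)*(-1 - 8*9**2 + 25*9)/(9*(-3 + 9)))*(-1950) - 1*(-87904) = ((1/4)*(1/9)*(-1 - 8*81 + 225)/6)*(-1950) + 87904 = ((1/4)*(1/9)*(1/6)*(-1 - 648 + 225))*(-1950) + 87904 = ((1/4)*(1/9)*(1/6)*(-424))*(-1950) + 87904 = -53/27*(-1950) + 87904 = 34450/9 + 87904 = 825586/9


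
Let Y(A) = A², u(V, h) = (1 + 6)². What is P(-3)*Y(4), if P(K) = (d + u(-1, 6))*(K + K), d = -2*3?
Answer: -4128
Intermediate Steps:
d = -6
u(V, h) = 49 (u(V, h) = 7² = 49)
P(K) = 86*K (P(K) = (-6 + 49)*(K + K) = 43*(2*K) = 86*K)
P(-3)*Y(4) = (86*(-3))*4² = -258*16 = -4128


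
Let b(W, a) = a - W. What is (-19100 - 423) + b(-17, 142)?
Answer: -19364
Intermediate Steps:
(-19100 - 423) + b(-17, 142) = (-19100 - 423) + (142 - 1*(-17)) = -19523 + (142 + 17) = -19523 + 159 = -19364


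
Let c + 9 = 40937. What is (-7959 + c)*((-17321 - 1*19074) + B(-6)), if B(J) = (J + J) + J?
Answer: -1200500197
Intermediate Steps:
B(J) = 3*J (B(J) = 2*J + J = 3*J)
c = 40928 (c = -9 + 40937 = 40928)
(-7959 + c)*((-17321 - 1*19074) + B(-6)) = (-7959 + 40928)*((-17321 - 1*19074) + 3*(-6)) = 32969*((-17321 - 19074) - 18) = 32969*(-36395 - 18) = 32969*(-36413) = -1200500197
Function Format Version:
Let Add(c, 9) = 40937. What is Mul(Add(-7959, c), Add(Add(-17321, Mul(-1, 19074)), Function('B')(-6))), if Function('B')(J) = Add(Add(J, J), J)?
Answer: -1200500197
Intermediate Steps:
Function('B')(J) = Mul(3, J) (Function('B')(J) = Add(Mul(2, J), J) = Mul(3, J))
c = 40928 (c = Add(-9, 40937) = 40928)
Mul(Add(-7959, c), Add(Add(-17321, Mul(-1, 19074)), Function('B')(-6))) = Mul(Add(-7959, 40928), Add(Add(-17321, Mul(-1, 19074)), Mul(3, -6))) = Mul(32969, Add(Add(-17321, -19074), -18)) = Mul(32969, Add(-36395, -18)) = Mul(32969, -36413) = -1200500197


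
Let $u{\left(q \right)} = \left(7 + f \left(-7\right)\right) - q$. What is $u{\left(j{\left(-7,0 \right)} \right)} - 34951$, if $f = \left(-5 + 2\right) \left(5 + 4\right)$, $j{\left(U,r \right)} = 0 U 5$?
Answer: $-34755$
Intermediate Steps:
$j{\left(U,r \right)} = 0$ ($j{\left(U,r \right)} = 0 \cdot 5 = 0$)
$f = -27$ ($f = \left(-3\right) 9 = -27$)
$u{\left(q \right)} = 196 - q$ ($u{\left(q \right)} = \left(7 - -189\right) - q = \left(7 + 189\right) - q = 196 - q$)
$u{\left(j{\left(-7,0 \right)} \right)} - 34951 = \left(196 - 0\right) - 34951 = \left(196 + 0\right) - 34951 = 196 - 34951 = -34755$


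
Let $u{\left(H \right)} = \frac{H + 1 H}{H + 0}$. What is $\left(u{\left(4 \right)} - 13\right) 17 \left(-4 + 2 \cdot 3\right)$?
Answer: $-374$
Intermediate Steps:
$u{\left(H \right)} = 2$ ($u{\left(H \right)} = \frac{H + H}{H} = \frac{2 H}{H} = 2$)
$\left(u{\left(4 \right)} - 13\right) 17 \left(-4 + 2 \cdot 3\right) = \left(2 - 13\right) 17 \left(-4 + 2 \cdot 3\right) = \left(-11\right) 17 \left(-4 + 6\right) = \left(-187\right) 2 = -374$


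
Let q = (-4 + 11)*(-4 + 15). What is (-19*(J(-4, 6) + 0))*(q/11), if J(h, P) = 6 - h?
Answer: -1330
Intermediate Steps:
q = 77 (q = 7*11 = 77)
(-19*(J(-4, 6) + 0))*(q/11) = (-19*((6 - 1*(-4)) + 0))*(77/11) = (-19*((6 + 4) + 0))*(77*(1/11)) = -19*(10 + 0)*7 = -19*10*7 = -190*7 = -1330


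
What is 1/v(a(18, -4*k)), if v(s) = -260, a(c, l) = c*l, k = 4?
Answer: -1/260 ≈ -0.0038462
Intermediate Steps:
1/v(a(18, -4*k)) = 1/(-260) = -1/260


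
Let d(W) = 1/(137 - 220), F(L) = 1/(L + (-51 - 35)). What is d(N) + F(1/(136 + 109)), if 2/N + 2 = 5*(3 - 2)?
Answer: -41404/1748727 ≈ -0.023677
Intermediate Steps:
N = ⅔ (N = 2/(-2 + 5*(3 - 2)) = 2/(-2 + 5*1) = 2/(-2 + 5) = 2/3 = 2*(⅓) = ⅔ ≈ 0.66667)
F(L) = 1/(-86 + L) (F(L) = 1/(L - 86) = 1/(-86 + L))
d(W) = -1/83 (d(W) = 1/(-83) = -1/83)
d(N) + F(1/(136 + 109)) = -1/83 + 1/(-86 + 1/(136 + 109)) = -1/83 + 1/(-86 + 1/245) = -1/83 + 1/(-21069/245) = -1/83 - 245/21069 = -41404/1748727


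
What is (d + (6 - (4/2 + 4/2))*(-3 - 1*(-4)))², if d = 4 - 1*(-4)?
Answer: 100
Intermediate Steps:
d = 8 (d = 4 + 4 = 8)
(d + (6 - (4/2 + 4/2))*(-3 - 1*(-4)))² = (8 + (6 - (4/2 + 4/2))*(-3 - 1*(-4)))² = (8 + (6 - (4*(½) + 4*(½)))*(-3 + 4))² = (8 + (6 - (2 + 2))*1)² = (8 + (6 - 1*4)*1)² = (8 + (6 - 4)*1)² = (8 + 2*1)² = (8 + 2)² = 10² = 100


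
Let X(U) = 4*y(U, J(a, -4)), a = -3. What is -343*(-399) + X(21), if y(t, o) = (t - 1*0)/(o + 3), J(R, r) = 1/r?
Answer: 1505763/11 ≈ 1.3689e+5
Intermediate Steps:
y(t, o) = t/(3 + o) (y(t, o) = (t + 0)/(3 + o) = t/(3 + o))
X(U) = 16*U/11 (X(U) = 4*(U/(3 + 1/(-4))) = 4*(U/(3 - ¼)) = 4*(U/(11/4)) = 4*(U*(4/11)) = 4*(4*U/11) = 16*U/11)
-343*(-399) + X(21) = -343*(-399) + (16/11)*21 = 136857 + 336/11 = 1505763/11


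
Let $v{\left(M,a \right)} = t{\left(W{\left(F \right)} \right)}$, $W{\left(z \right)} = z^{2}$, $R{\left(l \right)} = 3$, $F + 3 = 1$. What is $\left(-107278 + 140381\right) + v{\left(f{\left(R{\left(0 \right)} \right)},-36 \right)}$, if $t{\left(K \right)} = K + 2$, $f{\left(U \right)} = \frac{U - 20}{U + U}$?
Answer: $33109$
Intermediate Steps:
$F = -2$ ($F = -3 + 1 = -2$)
$f{\left(U \right)} = \frac{-20 + U}{2 U}$
$t{\left(K \right)} = 2 + K$
$v{\left(M,a \right)} = 6$ ($v{\left(M,a \right)} = 2 + \left(-2\right)^{2} = 2 + 4 = 6$)
$\left(-107278 + 140381\right) + v{\left(f{\left(R{\left(0 \right)} \right)},-36 \right)} = \left(-107278 + 140381\right) + 6 = 33103 + 6 = 33109$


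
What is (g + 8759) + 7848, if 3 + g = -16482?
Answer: 122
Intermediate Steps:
g = -16485 (g = -3 - 16482 = -16485)
(g + 8759) + 7848 = (-16485 + 8759) + 7848 = -7726 + 7848 = 122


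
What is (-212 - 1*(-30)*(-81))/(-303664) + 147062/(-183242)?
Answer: -11043327451/13910999672 ≈ -0.79386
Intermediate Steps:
(-212 - 1*(-30)*(-81))/(-303664) + 147062/(-183242) = (-212 + 30*(-81))*(-1/303664) + 147062*(-1/183242) = (-212 - 2430)*(-1/303664) - 73531/91621 = -2642*(-1/303664) - 73531/91621 = 1321/151832 - 73531/91621 = -11043327451/13910999672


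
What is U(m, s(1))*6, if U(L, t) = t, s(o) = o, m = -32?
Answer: 6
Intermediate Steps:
U(m, s(1))*6 = 1*6 = 6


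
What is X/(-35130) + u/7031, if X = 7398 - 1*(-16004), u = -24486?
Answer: -512366321/123499515 ≈ -4.1487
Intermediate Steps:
X = 23402 (X = 7398 + 16004 = 23402)
X/(-35130) + u/7031 = 23402/(-35130) - 24486/7031 = 23402*(-1/35130) - 24486*1/7031 = -11701/17565 - 24486/7031 = -512366321/123499515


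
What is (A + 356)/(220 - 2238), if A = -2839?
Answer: 2483/2018 ≈ 1.2304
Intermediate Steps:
(A + 356)/(220 - 2238) = (-2839 + 356)/(220 - 2238) = -2483/(-2018) = -2483*(-1/2018) = 2483/2018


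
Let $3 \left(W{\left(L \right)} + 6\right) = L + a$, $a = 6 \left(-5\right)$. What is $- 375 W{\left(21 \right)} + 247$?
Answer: $3622$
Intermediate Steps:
$a = -30$
$W{\left(L \right)} = -16 + \frac{L}{3}$ ($W{\left(L \right)} = -6 + \frac{L - 30}{3} = -6 + \frac{-30 + L}{3} = -6 + \left(-10 + \frac{L}{3}\right) = -16 + \frac{L}{3}$)
$- 375 W{\left(21 \right)} + 247 = - 375 \left(-16 + \frac{1}{3} \cdot 21\right) + 247 = - 375 \left(-16 + 7\right) + 247 = \left(-375\right) \left(-9\right) + 247 = 3375 + 247 = 3622$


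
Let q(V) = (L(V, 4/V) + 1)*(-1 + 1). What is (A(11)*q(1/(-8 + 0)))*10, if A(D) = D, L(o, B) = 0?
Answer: 0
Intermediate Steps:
q(V) = 0 (q(V) = (0 + 1)*(-1 + 1) = 1*0 = 0)
(A(11)*q(1/(-8 + 0)))*10 = (11*0)*10 = 0*10 = 0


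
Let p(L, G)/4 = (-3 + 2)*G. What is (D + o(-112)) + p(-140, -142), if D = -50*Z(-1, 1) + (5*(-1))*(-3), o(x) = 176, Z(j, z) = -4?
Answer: 959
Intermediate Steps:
p(L, G) = -4*G (p(L, G) = 4*((-3 + 2)*G) = 4*(-G) = -4*G)
D = 215 (D = -50*(-4) + (5*(-1))*(-3) = 200 - 5*(-3) = 200 + 15 = 215)
(D + o(-112)) + p(-140, -142) = (215 + 176) - 4*(-142) = 391 + 568 = 959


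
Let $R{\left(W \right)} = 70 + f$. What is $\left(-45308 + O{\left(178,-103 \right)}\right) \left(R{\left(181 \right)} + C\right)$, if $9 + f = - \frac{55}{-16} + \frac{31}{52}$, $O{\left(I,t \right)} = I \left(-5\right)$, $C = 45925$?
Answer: $- \frac{220963347773}{104} \approx -2.1246 \cdot 10^{9}$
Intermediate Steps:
$O{\left(I,t \right)} = - 5 I$
$f = - \frac{1033}{208}$ ($f = -9 + \left(- \frac{55}{-16} + \frac{31}{52}\right) = -9 + \left(\left(-55\right) \left(- \frac{1}{16}\right) + 31 \cdot \frac{1}{52}\right) = -9 + \left(\frac{55}{16} + \frac{31}{52}\right) = -9 + \frac{839}{208} = - \frac{1033}{208} \approx -4.9663$)
$R{\left(W \right)} = \frac{13527}{208}$ ($R{\left(W \right)} = 70 - \frac{1033}{208} = \frac{13527}{208}$)
$\left(-45308 + O{\left(178,-103 \right)}\right) \left(R{\left(181 \right)} + C\right) = \left(-45308 - 890\right) \left(\frac{13527}{208} + 45925\right) = \left(-45308 - 890\right) \frac{9565927}{208} = \left(-46198\right) \frac{9565927}{208} = - \frac{220963347773}{104}$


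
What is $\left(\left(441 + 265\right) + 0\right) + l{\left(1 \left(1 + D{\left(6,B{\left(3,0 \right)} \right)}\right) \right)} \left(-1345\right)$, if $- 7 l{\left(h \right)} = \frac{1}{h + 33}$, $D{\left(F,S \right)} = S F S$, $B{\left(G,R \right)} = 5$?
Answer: $\frac{910673}{1288} \approx 707.04$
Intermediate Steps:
$D{\left(F,S \right)} = F S^{2}$ ($D{\left(F,S \right)} = F S S = F S^{2}$)
$l{\left(h \right)} = - \frac{1}{7 \left(33 + h\right)}$ ($l{\left(h \right)} = - \frac{1}{7 \left(h + 33\right)} = - \frac{1}{7 \left(33 + h\right)}$)
$\left(\left(441 + 265\right) + 0\right) + l{\left(1 \left(1 + D{\left(6,B{\left(3,0 \right)} \right)}\right) \right)} \left(-1345\right) = \left(\left(441 + 265\right) + 0\right) + - \frac{1}{231 + 7 \cdot 1 \left(1 + 6 \cdot 5^{2}\right)} \left(-1345\right) = \left(706 + 0\right) + - \frac{1}{231 + 7 \cdot 1 \left(1 + 6 \cdot 25\right)} \left(-1345\right) = 706 + - \frac{1}{231 + 7 \cdot 1 \left(1 + 150\right)} \left(-1345\right) = 706 + - \frac{1}{231 + 7 \cdot 1 \cdot 151} \left(-1345\right) = 706 + - \frac{1}{231 + 7 \cdot 151} \left(-1345\right) = 706 + - \frac{1}{231 + 1057} \left(-1345\right) = 706 + - \frac{1}{1288} \left(-1345\right) = 706 + \left(-1\right) \frac{1}{1288} \left(-1345\right) = 706 - - \frac{1345}{1288} = 706 + \frac{1345}{1288} = \frac{910673}{1288}$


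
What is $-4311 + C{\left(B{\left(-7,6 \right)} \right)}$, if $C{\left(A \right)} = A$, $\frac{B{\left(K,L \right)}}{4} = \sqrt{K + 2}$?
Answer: $-4311 + 4 i \sqrt{5} \approx -4311.0 + 8.9443 i$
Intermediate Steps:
$B{\left(K,L \right)} = 4 \sqrt{2 + K}$ ($B{\left(K,L \right)} = 4 \sqrt{K + 2} = 4 \sqrt{2 + K}$)
$-4311 + C{\left(B{\left(-7,6 \right)} \right)} = -4311 + 4 \sqrt{2 - 7} = -4311 + 4 \sqrt{-5} = -4311 + 4 i \sqrt{5}$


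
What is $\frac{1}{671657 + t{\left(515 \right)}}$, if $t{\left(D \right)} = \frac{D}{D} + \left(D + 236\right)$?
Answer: $\frac{1}{672409} \approx 1.4872 \cdot 10^{-6}$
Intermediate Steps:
$t{\left(D \right)} = 237 + D$ ($t{\left(D \right)} = 1 + \left(236 + D\right) = 237 + D$)
$\frac{1}{671657 + t{\left(515 \right)}} = \frac{1}{671657 + \left(237 + 515\right)} = \frac{1}{671657 + 752} = \frac{1}{672409}$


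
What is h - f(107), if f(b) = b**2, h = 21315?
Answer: 9866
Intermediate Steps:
h - f(107) = 21315 - 1*107**2 = 21315 - 1*11449 = 21315 - 11449 = 9866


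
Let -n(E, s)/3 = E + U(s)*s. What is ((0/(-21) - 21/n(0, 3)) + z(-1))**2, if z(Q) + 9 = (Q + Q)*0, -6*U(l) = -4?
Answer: 121/4 ≈ 30.250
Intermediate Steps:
U(l) = 2/3 (U(l) = -1/6*(-4) = 2/3)
z(Q) = -9 (z(Q) = -9 + (Q + Q)*0 = -9 + (2*Q)*0 = -9 + 0 = -9)
n(E, s) = -3*E - 2*s (n(E, s) = -3*(E + 2*s/3) = -3*E - 2*s)
((0/(-21) - 21/n(0, 3)) + z(-1))**2 = ((0/(-21) - 21/(-3*0 - 2*3)) - 9)**2 = ((0*(-1/21) - 21/(0 - 6)) - 9)**2 = ((0 - 21/(-6)) - 9)**2 = ((0 - 21*(-1/6)) - 9)**2 = ((0 + 7/2) - 9)**2 = (7/2 - 9)**2 = (-11/2)**2 = 121/4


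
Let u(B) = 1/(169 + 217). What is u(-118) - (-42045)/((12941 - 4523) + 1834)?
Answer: 8119811/1978636 ≈ 4.1037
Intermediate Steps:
u(B) = 1/386
u(-118) - (-42045)/((12941 - 4523) + 1834) = 1/386 - (-42045)/((12941 - 4523) + 1834) = 1/386 - (-42045)/(8418 + 1834) = 1/386 - (-42045)/10252 = 1/386 - 1*(-42045/10252) = 1/386 + 42045/10252 = 8119811/1978636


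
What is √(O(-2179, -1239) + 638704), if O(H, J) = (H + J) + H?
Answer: √633107 ≈ 795.68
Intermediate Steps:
O(H, J) = J + 2*H
√(O(-2179, -1239) + 638704) = √((-1239 + 2*(-2179)) + 638704) = √((-1239 - 4358) + 638704) = √(-5597 + 638704) = √633107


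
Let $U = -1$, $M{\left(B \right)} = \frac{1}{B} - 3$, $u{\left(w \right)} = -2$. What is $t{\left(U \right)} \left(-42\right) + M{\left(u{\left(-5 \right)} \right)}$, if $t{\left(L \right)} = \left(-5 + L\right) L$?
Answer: $- \frac{511}{2} \approx -255.5$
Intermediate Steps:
$M{\left(B \right)} = -3 + \frac{1}{B}$ ($M{\left(B \right)} = \frac{1}{B} - 3 = -3 + \frac{1}{B}$)
$t{\left(L \right)} = L \left(-5 + L\right)$
$t{\left(U \right)} \left(-42\right) + M{\left(u{\left(-5 \right)} \right)} = - (-5 - 1) \left(-42\right) - \left(3 - \frac{1}{-2}\right) = \left(-1\right) \left(-6\right) \left(-42\right) - \frac{7}{2} = 6 \left(-42\right) - \frac{7}{2} = -252 - \frac{7}{2} = - \frac{511}{2}$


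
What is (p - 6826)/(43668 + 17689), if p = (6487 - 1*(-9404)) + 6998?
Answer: 16063/61357 ≈ 0.26180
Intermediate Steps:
p = 22889 (p = (6487 + 9404) + 6998 = 15891 + 6998 = 22889)
(p - 6826)/(43668 + 17689) = (22889 - 6826)/(43668 + 17689) = 16063/61357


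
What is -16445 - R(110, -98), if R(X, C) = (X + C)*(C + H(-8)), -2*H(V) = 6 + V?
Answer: -15281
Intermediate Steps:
H(V) = -3 - V/2 (H(V) = -(6 + V)/2 = -3 - V/2)
R(X, C) = (1 + C)*(C + X) (R(X, C) = (X + C)*(C + (-3 - ½*(-8))) = (C + X)*(C + (-3 + 4)) = (C + X)*(C + 1) = (C + X)*(1 + C) = (1 + C)*(C + X))
-16445 - R(110, -98) = -16445 - (-98 + 110 + (-98)² - 98*110) = -16445 - (-98 + 110 + 9604 - 10780) = -16445 - 1*(-1164) = -16445 + 1164 = -15281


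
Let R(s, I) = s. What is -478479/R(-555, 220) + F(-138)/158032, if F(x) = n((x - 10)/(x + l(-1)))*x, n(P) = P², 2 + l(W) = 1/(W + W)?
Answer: 124388099534641/144281092445 ≈ 862.12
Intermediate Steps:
l(W) = -2 + 1/(2*W) (l(W) = -2 + 1/(W + W) = -2 + 1/(2*W))
F(x) = x*(-10 + x)²/(-5/2 + x)² (F(x) = ((x - 10)/(x + (-2 + (½)/(-1))))²*x = ((-10 + x)/(x + (-2 + (½)*(-1))))²*x = ((-10 + x)/(x + (-2 - ½)))²*x = ((-10 + x)/(x - 5/2))²*x = ((-10 + x)/(-5/2 + x))²*x = ((-10 + x)²/(-5/2 + x)²)*x = x*(-10 + x)²/(-5/2 + x)²)
-478479/R(-555, 220) + F(-138)/158032 = -478479/(-555) + (4*(-138)*(-10 - 138)²/(5 - 2*(-138))²)/158032 = -478479*(-1/555) + (4*(-138)*(-148)²/(5 + 276)²)*(1/158032) = 159493/185 + (4*(-138)*21904/281²)*(1/158032) = 159493/185 + (4*(-138)*21904*(1/78961))*(1/158032) = 159493/185 - 12091008/78961*1/158032 = 159493/185 - 755688/779897797 = 124388099534641/144281092445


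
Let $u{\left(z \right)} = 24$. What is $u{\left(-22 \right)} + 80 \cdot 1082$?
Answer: $86584$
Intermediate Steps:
$u{\left(-22 \right)} + 80 \cdot 1082 = 24 + 80 \cdot 1082 = 24 + 86560 = 86584$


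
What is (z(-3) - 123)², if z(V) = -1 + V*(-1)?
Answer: 14641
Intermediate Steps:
z(V) = -1 - V
(z(-3) - 123)² = ((-1 - 1*(-3)) - 123)² = ((-1 + 3) - 123)² = (2 - 123)² = (-121)² = 14641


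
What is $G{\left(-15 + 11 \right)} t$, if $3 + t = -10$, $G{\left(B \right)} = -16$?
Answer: $208$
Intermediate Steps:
$t = -13$ ($t = -3 - 10 = -13$)
$G{\left(-15 + 11 \right)} t = \left(-16\right) \left(-13\right) = 208$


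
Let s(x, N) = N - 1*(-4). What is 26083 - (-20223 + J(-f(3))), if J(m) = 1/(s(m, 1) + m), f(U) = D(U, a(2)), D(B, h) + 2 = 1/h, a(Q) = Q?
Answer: 601976/13 ≈ 46306.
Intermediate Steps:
D(B, h) = -2 + 1/h
f(U) = -3/2 (f(U) = -2 + 1/2 = -2 + ½ = -3/2)
s(x, N) = 4 + N (s(x, N) = N + 4 = 4 + N)
J(m) = 1/(5 + m) (J(m) = 1/((4 + 1) + m) = 1/(5 + m))
26083 - (-20223 + J(-f(3))) = 26083 - (-20223 + 1/(5 - 1*(-3/2))) = 26083 - (-20223 + 1/(5 + 3/2)) = 26083 - (-20223 + 1/(13/2)) = 26083 - (-20223 + 2/13) = 26083 - 1*(-262897/13) = 26083 + 262897/13 = 601976/13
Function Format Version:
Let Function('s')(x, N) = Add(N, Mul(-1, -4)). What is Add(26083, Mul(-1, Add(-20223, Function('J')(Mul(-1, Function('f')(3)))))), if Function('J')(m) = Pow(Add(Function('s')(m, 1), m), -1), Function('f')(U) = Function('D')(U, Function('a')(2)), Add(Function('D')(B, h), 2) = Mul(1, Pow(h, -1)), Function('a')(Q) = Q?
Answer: Rational(601976, 13) ≈ 46306.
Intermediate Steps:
Function('D')(B, h) = Add(-2, Pow(h, -1)) (Function('D')(B, h) = Add(-2, Mul(1, Pow(h, -1))) = Add(-2, Pow(h, -1)))
Function('f')(U) = Rational(-3, 2) (Function('f')(U) = Add(-2, Pow(2, -1)) = Add(-2, Rational(1, 2)) = Rational(-3, 2))
Function('s')(x, N) = Add(4, N) (Function('s')(x, N) = Add(N, 4) = Add(4, N))
Function('J')(m) = Pow(Add(5, m), -1) (Function('J')(m) = Pow(Add(Add(4, 1), m), -1) = Pow(Add(5, m), -1))
Add(26083, Mul(-1, Add(-20223, Function('J')(Mul(-1, Function('f')(3)))))) = Add(26083, Mul(-1, Add(-20223, Pow(Add(5, Mul(-1, Rational(-3, 2))), -1)))) = Add(26083, Mul(-1, Add(-20223, Pow(Add(5, Rational(3, 2)), -1)))) = Add(26083, Mul(-1, Add(-20223, Pow(Rational(13, 2), -1)))) = Add(26083, Mul(-1, Add(-20223, Rational(2, 13)))) = Add(26083, Mul(-1, Rational(-262897, 13))) = Add(26083, Rational(262897, 13)) = Rational(601976, 13)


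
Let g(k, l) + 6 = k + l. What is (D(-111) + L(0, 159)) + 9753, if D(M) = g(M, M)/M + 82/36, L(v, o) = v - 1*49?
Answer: 6465749/666 ≈ 9708.3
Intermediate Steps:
L(v, o) = -49 + v (L(v, o) = v - 49 = -49 + v)
g(k, l) = -6 + k + l (g(k, l) = -6 + (k + l) = -6 + k + l)
D(M) = 41/18 + (-6 + 2*M)/M (D(M) = (-6 + M + M)/M + 82/36 = (-6 + 2*M)/M + 82*(1/36) = (-6 + 2*M)/M + 41/18 = 41/18 + (-6 + 2*M)/M)
(D(-111) + L(0, 159)) + 9753 = ((77/18 - 6/(-111)) + (-49 + 0)) + 9753 = ((77/18 - 6*(-1/111)) - 49) + 9753 = ((77/18 + 2/37) - 49) + 9753 = (2885/666 - 49) + 9753 = -29749/666 + 9753 = 6465749/666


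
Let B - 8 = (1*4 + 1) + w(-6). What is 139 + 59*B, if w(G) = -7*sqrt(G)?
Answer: 906 - 413*I*sqrt(6) ≈ 906.0 - 1011.6*I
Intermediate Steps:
B = 13 - 7*I*sqrt(6) (B = 8 + ((1*4 + 1) - 7*I*sqrt(6)) = 8 + ((4 + 1) - 7*I*sqrt(6)) = 8 + (5 - 7*I*sqrt(6)) = 13 - 7*I*sqrt(6) ≈ 13.0 - 17.146*I)
139 + 59*B = 139 + 59*(13 - 7*I*sqrt(6)) = 139 + (767 - 413*I*sqrt(6)) = 906 - 413*I*sqrt(6)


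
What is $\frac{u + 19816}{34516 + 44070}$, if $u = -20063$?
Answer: $- \frac{247}{78586} \approx -0.0031431$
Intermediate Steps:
$\frac{u + 19816}{34516 + 44070} = \frac{-20063 + 19816}{34516 + 44070} = - \frac{247}{78586}$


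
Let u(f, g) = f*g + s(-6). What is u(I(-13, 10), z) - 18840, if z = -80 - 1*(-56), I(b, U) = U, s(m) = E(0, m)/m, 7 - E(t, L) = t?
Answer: -114487/6 ≈ -19081.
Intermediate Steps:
E(t, L) = 7 - t
s(m) = 7/m (s(m) = (7 - 1*0)/m = (7 + 0)/m = 7/m)
z = -24 (z = -80 + 56 = -24)
u(f, g) = -7/6 + f*g (u(f, g) = f*g + 7/(-6) = f*g + 7*(-1/6) = f*g - 7/6 = -7/6 + f*g)
u(I(-13, 10), z) - 18840 = (-7/6 + 10*(-24)) - 18840 = (-7/6 - 240) - 18840 = -1447/6 - 18840 = -114487/6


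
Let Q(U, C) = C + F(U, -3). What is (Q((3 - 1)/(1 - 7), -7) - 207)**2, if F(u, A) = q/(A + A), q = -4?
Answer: 409600/9 ≈ 45511.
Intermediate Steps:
F(u, A) = -2/A (F(u, A) = -4/(A + A) = -4*1/(2*A) = -2/A)
Q(U, C) = 2/3 + C (Q(U, C) = C - 2/(-3) = C - 2*(-1/3) = C + 2/3 = 2/3 + C)
(Q((3 - 1)/(1 - 7), -7) - 207)**2 = ((2/3 - 7) - 207)**2 = (-19/3 - 207)**2 = (-640/3)**2 = 409600/9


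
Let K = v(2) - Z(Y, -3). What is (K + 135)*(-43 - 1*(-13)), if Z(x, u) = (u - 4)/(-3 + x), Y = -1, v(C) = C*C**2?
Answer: -8475/2 ≈ -4237.5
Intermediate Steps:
v(C) = C**3
Z(x, u) = (-4 + u)/(-3 + x)
K = 25/4 (K = 2**3 - (-4 - 3)/(-3 - 1) = 8 - (-7)/(-4) = 8 - (-1)*(-7)/4 = 8 - 1*7/4 = 8 - 7/4 = 25/4 ≈ 6.2500)
(K + 135)*(-43 - 1*(-13)) = (25/4 + 135)*(-43 - 1*(-13)) = 565*(-43 + 13)/4 = (565/4)*(-30) = -8475/2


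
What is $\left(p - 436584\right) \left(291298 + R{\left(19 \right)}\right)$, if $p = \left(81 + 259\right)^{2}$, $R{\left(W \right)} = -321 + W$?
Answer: $-93405060064$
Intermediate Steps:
$p = 115600$ ($p = 340^{2} = 115600$)
$\left(p - 436584\right) \left(291298 + R{\left(19 \right)}\right) = \left(115600 - 436584\right) \left(291298 + \left(-321 + 19\right)\right) = - 320984 \left(291298 - 302\right) = \left(-320984\right) 290996 = -93405060064$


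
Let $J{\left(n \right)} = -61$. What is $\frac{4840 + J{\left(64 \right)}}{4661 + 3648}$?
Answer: $\frac{4779}{8309} \approx 0.57516$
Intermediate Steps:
$\frac{4840 + J{\left(64 \right)}}{4661 + 3648} = \frac{4840 - 61}{4661 + 3648} = \frac{4779}{8309}$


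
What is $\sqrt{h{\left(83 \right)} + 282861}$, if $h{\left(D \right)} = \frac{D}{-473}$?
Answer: $\frac{\sqrt{63284169410}}{473} \approx 531.85$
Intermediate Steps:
$h{\left(D \right)} = - \frac{D}{473}$ ($h{\left(D \right)} = D \left(- \frac{1}{473}\right) = - \frac{D}{473}$)
$\sqrt{h{\left(83 \right)} + 282861} = \sqrt{\left(- \frac{1}{473}\right) 83 + 282861} = \sqrt{- \frac{83}{473} + 282861} = \sqrt{\frac{133793170}{473}} = \frac{\sqrt{63284169410}}{473}$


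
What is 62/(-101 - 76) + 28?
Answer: 4894/177 ≈ 27.650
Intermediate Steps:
62/(-101 - 76) + 28 = 62/(-177) + 28 = 62*(-1/177) + 28 = -62/177 + 28 = 4894/177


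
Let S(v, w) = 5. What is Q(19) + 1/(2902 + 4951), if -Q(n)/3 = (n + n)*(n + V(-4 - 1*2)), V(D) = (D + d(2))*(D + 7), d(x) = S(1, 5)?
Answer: -16114355/7853 ≈ -2052.0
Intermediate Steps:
d(x) = 5
V(D) = (5 + D)*(7 + D) (V(D) = (D + 5)*(D + 7) = (5 + D)*(7 + D))
Q(n) = -6*n*(-1 + n) (Q(n) = -3*(n + n)*(n + (35 + (-4 - 1*2)² + 12*(-4 - 1*2))) = -3*2*n*(n + (35 + (-4 - 2)² + 12*(-4 - 2))) = -3*2*n*(n + (35 + (-6)² + 12*(-6))) = -3*2*n*(n + (35 + 36 - 72)) = -3*2*n*(n - 1) = -3*2*n*(-1 + n) = -6*n*(-1 + n))
Q(19) + 1/(2902 + 4951) = 6*19*(1 - 1*19) + 1/(2902 + 4951) = 6*19*(1 - 19) + 1/7853 = 6*19*(-18) + 1/7853 = -2052 + 1/7853 = -16114355/7853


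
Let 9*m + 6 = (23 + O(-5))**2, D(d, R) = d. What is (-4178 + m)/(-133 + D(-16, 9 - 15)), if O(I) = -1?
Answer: 37124/1341 ≈ 27.684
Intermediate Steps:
m = 478/9 (m = -2/3 + (23 - 1)**2/9 = -2/3 + (1/9)*22**2 = -2/3 + (1/9)*484 = -2/3 + 484/9 = 478/9 ≈ 53.111)
(-4178 + m)/(-133 + D(-16, 9 - 15)) = (-4178 + 478/9)/(-133 - 16) = -37124/9/(-149) = -37124/9*(-1/149) = 37124/1341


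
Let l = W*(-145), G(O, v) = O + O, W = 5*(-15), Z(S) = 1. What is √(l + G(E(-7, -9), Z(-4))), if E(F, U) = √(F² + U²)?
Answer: √(10875 + 2*√130) ≈ 104.39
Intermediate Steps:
W = -75
G(O, v) = 2*O
l = 10875 (l = -75*(-145) = 10875)
√(l + G(E(-7, -9), Z(-4))) = √(10875 + 2*√((-7)² + (-9)²)) = √(10875 + 2*√(49 + 81)) = √(10875 + 2*√130)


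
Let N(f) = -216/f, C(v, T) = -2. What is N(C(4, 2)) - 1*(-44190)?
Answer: 44298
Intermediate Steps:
N(C(4, 2)) - 1*(-44190) = -216/(-2) - 1*(-44190) = -216*(-½) + 44190 = 108 + 44190 = 44298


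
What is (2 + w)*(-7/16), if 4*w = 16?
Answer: -21/8 ≈ -2.6250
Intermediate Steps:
w = 4 (w = (¼)*16 = 4)
(2 + w)*(-7/16) = (2 + 4)*(-7/16) = 6*(-7*1/16) = 6*(-7/16) = -21/8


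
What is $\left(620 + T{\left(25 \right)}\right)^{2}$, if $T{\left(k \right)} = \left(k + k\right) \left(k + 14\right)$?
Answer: $6604900$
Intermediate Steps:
$T{\left(k \right)} = 2 k \left(14 + k\right)$
$\left(620 + T{\left(25 \right)}\right)^{2} = \left(620 + 2 \cdot 25 \left(14 + 25\right)\right)^{2} = \left(620 + 2 \cdot 25 \cdot 39\right)^{2} = \left(620 + 1950\right)^{2} = 2570^{2} = 6604900$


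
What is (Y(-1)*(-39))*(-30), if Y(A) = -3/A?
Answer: 3510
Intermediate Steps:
(Y(-1)*(-39))*(-30) = (-3/(-1)*(-39))*(-30) = (-3*(-1)*(-39))*(-30) = (3*(-39))*(-30) = -117*(-30) = 3510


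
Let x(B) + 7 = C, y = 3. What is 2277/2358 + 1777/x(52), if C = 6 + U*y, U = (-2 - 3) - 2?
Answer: -115002/1441 ≈ -79.807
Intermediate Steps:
U = -7 (U = -5 - 2 = -7)
C = -15 (C = 6 - 7*3 = 6 - 21 = -15)
x(B) = -22 (x(B) = -7 - 15 = -22)
2277/2358 + 1777/x(52) = 2277/2358 + 1777/(-22) = 2277*(1/2358) + 1777*(-1/22) = 253/262 - 1777/22 = -115002/1441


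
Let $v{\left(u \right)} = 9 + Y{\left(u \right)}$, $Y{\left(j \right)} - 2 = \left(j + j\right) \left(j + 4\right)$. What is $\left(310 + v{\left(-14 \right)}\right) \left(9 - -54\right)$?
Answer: $37863$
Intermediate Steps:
$Y{\left(j \right)} = 2 + 2 j \left(4 + j\right)$ ($Y{\left(j \right)} = 2 + \left(j + j\right) \left(j + 4\right) = 2 + 2 j \left(4 + j\right)$)
$v{\left(u \right)} = 11 + 2 u^{2} + 8 u$ ($v{\left(u \right)} = 9 + \left(2 + 2 u^{2} + 8 u\right) = 11 + 2 u^{2} + 8 u$)
$\left(310 + v{\left(-14 \right)}\right) \left(9 - -54\right) = \left(310 + \left(11 + 2 \left(-14\right)^{2} + 8 \left(-14\right)\right)\right) \left(9 - -54\right) = \left(310 + \left(11 + 2 \cdot 196 - 112\right)\right) \left(9 + 54\right) = \left(310 + \left(11 + 392 - 112\right)\right) 63 = \left(310 + 291\right) 63 = 601 \cdot 63 = 37863$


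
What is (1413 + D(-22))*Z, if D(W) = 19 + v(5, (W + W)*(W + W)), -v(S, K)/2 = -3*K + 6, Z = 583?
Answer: 7599988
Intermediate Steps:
v(S, K) = -12 + 6*K (v(S, K) = -2*(-3*K + 6) = -2*(6 - 3*K) = -12 + 6*K)
D(W) = 7 + 24*W² (D(W) = 19 + (-12 + 6*((W + W)*(W + W))) = 19 + (-12 + 6*((2*W)*(2*W))) = 19 + (-12 + 6*(4*W²)) = 19 + (-12 + 24*W²) = 7 + 24*W²)
(1413 + D(-22))*Z = (1413 + (7 + 24*(-22)²))*583 = (1413 + (7 + 24*484))*583 = (1413 + (7 + 11616))*583 = (1413 + 11623)*583 = 13036*583 = 7599988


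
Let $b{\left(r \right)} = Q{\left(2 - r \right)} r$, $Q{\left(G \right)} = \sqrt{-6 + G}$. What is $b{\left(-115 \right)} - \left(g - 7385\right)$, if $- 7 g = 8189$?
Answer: $\frac{59884}{7} - 115 \sqrt{111} \approx 7343.3$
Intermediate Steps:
$g = - \frac{8189}{7}$ ($g = \left(- \frac{1}{7}\right) 8189 = - \frac{8189}{7} \approx -1169.9$)
$b{\left(r \right)} = r \sqrt{-4 - r}$ ($b{\left(r \right)} = \sqrt{-6 - \left(-2 + r\right)} r = \sqrt{-4 - r} r = r \sqrt{-4 - r}$)
$b{\left(-115 \right)} - \left(g - 7385\right) = - 115 \sqrt{-4 - -115} - \left(- \frac{8189}{7} - 7385\right) = - 115 \sqrt{-4 + 115} - - \frac{59884}{7} = - 115 \sqrt{111} + \frac{59884}{7} = \frac{59884}{7} - 115 \sqrt{111}$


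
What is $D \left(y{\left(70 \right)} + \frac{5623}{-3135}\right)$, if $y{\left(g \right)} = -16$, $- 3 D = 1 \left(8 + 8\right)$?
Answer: $\frac{892528}{9405} \approx 94.899$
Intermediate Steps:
$D = - \frac{16}{3}$ ($D = - \frac{1 \left(8 + 8\right)}{3} = - \frac{1 \cdot 16}{3} = \left(- \frac{1}{3}\right) 16 = - \frac{16}{3} \approx -5.3333$)
$D \left(y{\left(70 \right)} + \frac{5623}{-3135}\right) = - \frac{16 \left(-16 + \frac{5623}{-3135}\right)}{3} = - \frac{16 \left(-16 + 5623 \left(- \frac{1}{3135}\right)\right)}{3} = - \frac{16 \left(-16 - \frac{5623}{3135}\right)}{3} = \left(- \frac{16}{3}\right) \left(- \frac{55783}{3135}\right) = \frac{892528}{9405}$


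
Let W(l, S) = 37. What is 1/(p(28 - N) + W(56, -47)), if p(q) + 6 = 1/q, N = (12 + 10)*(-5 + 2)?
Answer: 94/2915 ≈ 0.032247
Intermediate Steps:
N = -66 (N = 22*(-3) = -66)
p(q) = -6 + 1/q
1/(p(28 - N) + W(56, -47)) = 1/((-6 + 1/(28 - 1*(-66))) + 37) = 1/((-6 + 1/(28 + 66)) + 37) = 1/((-6 + 1/94) + 37) = 1/(-563/94 + 37) = 1/(2915/94) = 94/2915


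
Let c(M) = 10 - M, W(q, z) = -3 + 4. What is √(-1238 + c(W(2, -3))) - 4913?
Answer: -4913 + I*√1229 ≈ -4913.0 + 35.057*I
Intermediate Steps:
W(q, z) = 1
√(-1238 + c(W(2, -3))) - 4913 = √(-1238 + (10 - 1*1)) - 4913 = √(-1238 + (10 - 1)) - 4913 = √(-1238 + 9) - 4913 = √(-1229) - 4913 = I*√1229 - 4913 = -4913 + I*√1229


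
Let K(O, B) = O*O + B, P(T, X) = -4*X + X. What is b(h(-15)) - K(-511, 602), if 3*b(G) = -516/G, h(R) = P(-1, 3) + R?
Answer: -1570295/6 ≈ -2.6172e+5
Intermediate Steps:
P(T, X) = -3*X
K(O, B) = B + O**2 (K(O, B) = O**2 + B = B + O**2)
h(R) = -9 + R (h(R) = -3*3 + R = -9 + R)
b(G) = -172/G (b(G) = (-516/G)/3 = -172/G)
b(h(-15)) - K(-511, 602) = -172/(-9 - 15) - (602 + (-511)**2) = -172/(-24) - (602 + 261121) = -172*(-1/24) - 1*261723 = 43/6 - 261723 = -1570295/6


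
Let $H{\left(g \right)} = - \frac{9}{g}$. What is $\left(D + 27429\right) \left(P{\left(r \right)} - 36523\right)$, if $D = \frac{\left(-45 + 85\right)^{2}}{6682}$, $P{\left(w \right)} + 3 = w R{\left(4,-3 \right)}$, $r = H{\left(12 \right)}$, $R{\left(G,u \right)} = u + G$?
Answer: $- \frac{1029954199271}{1028} \approx -1.0019 \cdot 10^{9}$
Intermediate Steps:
$R{\left(G,u \right)} = G + u$
$r = - \frac{3}{4}$ ($r = - \frac{9}{12} = \left(-9\right) \frac{1}{12} = - \frac{3}{4} \approx -0.75$)
$P{\left(w \right)} = -3 + w$ ($P{\left(w \right)} = -3 + w \left(4 - 3\right) = -3 + w 1 = -3 + w$)
$D = \frac{800}{3341}$ ($D = 40^{2} \cdot \frac{1}{6682} = 1600 \cdot \frac{1}{6682} = \frac{800}{3341} \approx 0.23945$)
$\left(D + 27429\right) \left(P{\left(r \right)} - 36523\right) = \left(\frac{800}{3341} + 27429\right) \left(\left(-3 - \frac{3}{4}\right) - 36523\right) = \frac{91641089 \left(- \frac{15}{4} - 36523\right)}{3341} = \frac{91641089}{3341} \left(- \frac{146107}{4}\right) = - \frac{1029954199271}{1028}$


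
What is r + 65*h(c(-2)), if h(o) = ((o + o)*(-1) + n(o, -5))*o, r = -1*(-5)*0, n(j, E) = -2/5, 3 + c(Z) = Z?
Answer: -3120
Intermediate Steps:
c(Z) = -3 + Z
n(j, E) = -⅖ (n(j, E) = -2*⅕ = -⅖)
r = 0 (r = 5*0 = 0)
h(o) = o*(-⅖ - 2*o) (h(o) = ((o + o)*(-1) - ⅖)*o = ((2*o)*(-1) - ⅖)*o = (-2*o - ⅖)*o = (-⅖ - 2*o)*o = o*(-⅖ - 2*o))
r + 65*h(c(-2)) = 0 + 65*(-2*(-3 - 2)*(1 + 5*(-3 - 2))/5) = 0 + 65*(-⅖*(-5)*(1 + 5*(-5))) = 0 + 65*(-⅖*(-5)*(1 - 25)) = 0 + 65*(-⅖*(-5)*(-24)) = 0 + 65*(-48) = 0 - 3120 = -3120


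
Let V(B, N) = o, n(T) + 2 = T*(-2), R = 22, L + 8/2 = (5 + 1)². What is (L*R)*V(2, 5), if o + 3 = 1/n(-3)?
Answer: -1936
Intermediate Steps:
L = 32 (L = -4 + (5 + 1)² = -4 + 6² = -4 + 36 = 32)
n(T) = -2 - 2*T (n(T) = -2 + T*(-2) = -2 - 2*T)
o = -11/4 (o = -3 + 1/(-2 - 2*(-3)) = -3 + 1/(-2 + 6) = -3 + 1/4 = -3 + ¼ = -11/4 ≈ -2.7500)
V(B, N) = -11/4
(L*R)*V(2, 5) = (32*22)*(-11/4) = 704*(-11/4) = -1936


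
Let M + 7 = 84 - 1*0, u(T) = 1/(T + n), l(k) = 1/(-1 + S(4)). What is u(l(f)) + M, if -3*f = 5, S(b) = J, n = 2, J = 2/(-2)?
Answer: 233/3 ≈ 77.667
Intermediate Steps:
J = -1 (J = 2*(-½) = -1)
S(b) = -1
f = -5/3 (f = -⅓*5 = -5/3 ≈ -1.6667)
l(k) = -½ (l(k) = 1/(-1 - 1) = 1/(-2) = -½)
u(T) = 1/(2 + T) (u(T) = 1/(T + 2) = 1/(2 + T))
M = 77 (M = -7 + (84 - 1*0) = -7 + (84 + 0) = -7 + 84 = 77)
u(l(f)) + M = 1/(2 - ½) + 77 = 1/(3/2) + 77 = ⅔ + 77 = 233/3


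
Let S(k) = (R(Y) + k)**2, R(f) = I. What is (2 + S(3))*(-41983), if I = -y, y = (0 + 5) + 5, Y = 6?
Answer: -2141133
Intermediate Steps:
y = 10 (y = 5 + 5 = 10)
I = -10 (I = -1*10 = -10)
R(f) = -10
S(k) = (-10 + k)**2
(2 + S(3))*(-41983) = (2 + (-10 + 3)**2)*(-41983) = (2 + (-7)**2)*(-41983) = (2 + 49)*(-41983) = 51*(-41983) = -2141133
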